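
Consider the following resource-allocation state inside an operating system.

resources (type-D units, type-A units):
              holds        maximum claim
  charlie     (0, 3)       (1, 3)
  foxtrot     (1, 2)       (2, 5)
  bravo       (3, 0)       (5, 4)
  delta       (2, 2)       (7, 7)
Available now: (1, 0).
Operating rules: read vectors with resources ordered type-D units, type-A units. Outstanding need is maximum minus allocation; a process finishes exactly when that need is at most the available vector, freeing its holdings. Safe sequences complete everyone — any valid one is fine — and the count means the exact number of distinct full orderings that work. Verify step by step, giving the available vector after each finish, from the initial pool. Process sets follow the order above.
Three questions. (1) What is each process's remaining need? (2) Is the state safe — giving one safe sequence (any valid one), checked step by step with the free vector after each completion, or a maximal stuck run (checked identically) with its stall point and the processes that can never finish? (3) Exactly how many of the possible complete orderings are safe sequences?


(1) Remaining need (order type-D units, type-A units):
  charlie: (1, 0)
  foxtrot: (1, 3)
  bravo: (2, 4)
  delta: (5, 5)
(2) SAFE, for example via the order charlie, foxtrot, bravo, delta.
Key observation: the first exact fit in this order is charlie — it needs (1, 0) with (1, 0) free, meeting a requested resource to the last unit.
Step-by-step check:
  pool = (1, 0)
  run charlie (needs (1, 0), free (1, 0)); after release of (0, 3) the pool is (1, 3)
  run foxtrot (needs (1, 3), free (1, 3)); after release of (1, 2) the pool is (2, 5)
  run bravo (needs (2, 4), free (2, 5)); after release of (3, 0) the pool is (5, 5)
  run delta (needs (5, 5), free (5, 5)); after release of (2, 2) the pool is (7, 7)
(3) The exact count: 1 of the possible complete orderings is a safe sequence.


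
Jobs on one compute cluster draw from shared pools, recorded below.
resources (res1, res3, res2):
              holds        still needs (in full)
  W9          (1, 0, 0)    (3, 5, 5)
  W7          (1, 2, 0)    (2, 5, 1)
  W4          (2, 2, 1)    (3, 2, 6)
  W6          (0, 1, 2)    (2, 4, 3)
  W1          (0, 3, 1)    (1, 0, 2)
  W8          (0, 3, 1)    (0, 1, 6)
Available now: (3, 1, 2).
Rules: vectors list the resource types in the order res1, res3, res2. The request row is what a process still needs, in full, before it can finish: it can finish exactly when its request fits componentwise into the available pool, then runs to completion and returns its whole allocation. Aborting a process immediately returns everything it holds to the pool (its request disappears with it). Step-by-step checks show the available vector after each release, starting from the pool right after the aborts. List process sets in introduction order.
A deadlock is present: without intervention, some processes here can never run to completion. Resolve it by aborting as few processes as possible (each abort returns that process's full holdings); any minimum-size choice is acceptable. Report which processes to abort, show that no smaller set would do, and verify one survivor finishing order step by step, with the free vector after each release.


The answer: abort W4.
Key observation: the deadlocked W8 becomes finishable only because W4 released (2, 2, 1); it completes at step 5 below.
Minimality: the empty abort set fails — the state is deadlocked as it stands.
Survivors finish in the order: W1, W6, W9, W7, W8. Check, step by step (pool after the aborts first):
  pool = (5, 3, 3)
  run W1 (needs (1, 0, 2), free (5, 3, 3)); after release of (0, 3, 1) the pool is (5, 6, 4)
  run W6 (needs (2, 4, 3), free (5, 6, 4)); after release of (0, 1, 2) the pool is (5, 7, 6)
  run W9 (needs (3, 5, 5), free (5, 7, 6)); after release of (1, 0, 0) the pool is (6, 7, 6)
  run W7 (needs (2, 5, 1), free (6, 7, 6)); after release of (1, 2, 0) the pool is (7, 9, 6)
  run W8 (needs (0, 1, 6), free (7, 9, 6)); after release of (0, 3, 1) the pool is (7, 12, 7)


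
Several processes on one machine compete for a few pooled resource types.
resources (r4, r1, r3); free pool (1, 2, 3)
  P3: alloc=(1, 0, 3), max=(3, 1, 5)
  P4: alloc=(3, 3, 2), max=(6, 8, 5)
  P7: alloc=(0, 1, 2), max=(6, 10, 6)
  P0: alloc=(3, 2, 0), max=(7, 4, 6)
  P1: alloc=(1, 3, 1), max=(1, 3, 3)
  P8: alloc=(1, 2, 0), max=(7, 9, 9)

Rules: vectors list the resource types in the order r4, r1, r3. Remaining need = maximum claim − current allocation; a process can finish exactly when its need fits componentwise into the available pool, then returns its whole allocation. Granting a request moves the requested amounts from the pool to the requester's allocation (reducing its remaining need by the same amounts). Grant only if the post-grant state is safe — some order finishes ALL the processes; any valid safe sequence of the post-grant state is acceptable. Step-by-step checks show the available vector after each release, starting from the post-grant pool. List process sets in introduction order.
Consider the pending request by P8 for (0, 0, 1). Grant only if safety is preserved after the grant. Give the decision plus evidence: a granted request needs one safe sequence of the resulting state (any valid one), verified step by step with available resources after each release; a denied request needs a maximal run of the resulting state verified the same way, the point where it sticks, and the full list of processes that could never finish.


GRANT — the state after the grant stays safe, e.g. via P1, P3, P4, P0, P8, P7.
Key observation: with (1, 2, 2) left after the transfer, P1 can run at once — the state stays safe.
Step-by-step check of the post-grant state:
  pool = (1, 2, 2)
  P1: need (0, 0, 2) fits (1, 2, 2); releases (1, 3, 1), pool now (2, 5, 3)
  P3: need (2, 1, 2) fits (2, 5, 3); releases (1, 0, 3), pool now (3, 5, 6)
  P4: need (3, 5, 3) fits (3, 5, 6); releases (3, 3, 2), pool now (6, 8, 8)
  P0: need (4, 2, 6) fits (6, 8, 8); releases (3, 2, 0), pool now (9, 10, 8)
  P8: need (6, 7, 8) fits (9, 10, 8); releases (1, 2, 1), pool now (10, 12, 9)
  P7: need (6, 9, 4) fits (10, 12, 9); releases (0, 1, 2), pool now (10, 13, 11)


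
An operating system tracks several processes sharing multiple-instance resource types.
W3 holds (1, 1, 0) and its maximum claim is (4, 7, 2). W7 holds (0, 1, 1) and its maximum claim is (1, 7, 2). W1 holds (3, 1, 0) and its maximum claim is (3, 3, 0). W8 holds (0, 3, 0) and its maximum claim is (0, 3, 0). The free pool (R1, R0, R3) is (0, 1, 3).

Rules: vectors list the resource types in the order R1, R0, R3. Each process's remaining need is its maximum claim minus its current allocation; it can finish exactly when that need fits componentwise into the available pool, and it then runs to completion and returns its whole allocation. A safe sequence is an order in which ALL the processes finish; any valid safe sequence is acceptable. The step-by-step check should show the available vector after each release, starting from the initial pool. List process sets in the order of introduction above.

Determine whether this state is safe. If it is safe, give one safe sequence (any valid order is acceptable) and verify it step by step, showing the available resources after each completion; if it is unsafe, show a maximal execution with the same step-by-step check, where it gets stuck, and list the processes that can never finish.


The state is UNSAFE.
Key observation: once W8, W1 finish, the pool peaks at (3, 5, 3) — and every remaining process still needs more R0 than that.
The run W8, W1 cannot be extended any further. Verifying each step:
  pool = (0, 1, 3)
  run W8 (needs (0, 0, 0), free (0, 1, 3)); after release of (0, 3, 0) the pool is (0, 4, 3)
  run W1 (needs (0, 2, 0), free (0, 4, 3)); after release of (3, 1, 0) the pool is (3, 5, 3)
  blocked: W3 wants (3, 6, 2), pool (3, 5, 3) — not enough R0
  blocked: W7 wants (1, 6, 1), pool (3, 5, 3) — not enough R0
Never able to finish: W3 and W7.


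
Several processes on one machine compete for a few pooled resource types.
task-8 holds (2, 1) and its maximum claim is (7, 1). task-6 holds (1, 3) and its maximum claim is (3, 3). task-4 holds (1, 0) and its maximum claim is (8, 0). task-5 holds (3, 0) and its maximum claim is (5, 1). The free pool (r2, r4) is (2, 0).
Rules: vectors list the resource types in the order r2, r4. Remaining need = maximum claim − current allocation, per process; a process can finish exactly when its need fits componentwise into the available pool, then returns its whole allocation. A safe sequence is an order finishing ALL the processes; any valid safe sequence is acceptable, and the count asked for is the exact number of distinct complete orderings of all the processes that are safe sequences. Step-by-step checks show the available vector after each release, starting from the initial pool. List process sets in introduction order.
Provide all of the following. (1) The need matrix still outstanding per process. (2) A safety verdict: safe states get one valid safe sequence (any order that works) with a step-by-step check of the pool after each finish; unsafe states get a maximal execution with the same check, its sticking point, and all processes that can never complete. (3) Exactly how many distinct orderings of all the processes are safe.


(1) Outstanding need per process (order r2, r4):
  task-8: (5, 0)
  task-6: (2, 0)
  task-4: (7, 0)
  task-5: (2, 1)
(2) SAFE. One safe sequence: task-6, task-5, task-8, task-4.
Key observation: the order's first zero-slack moment is task-6 ((2, 0) needed, (2, 0) free — a requested resource with nothing to spare).
Walking it through:
  pool = (2, 0)
  task-6: need (2, 0) fits (2, 0); releases (1, 3), pool now (3, 3)
  task-5: need (2, 1) fits (3, 3); releases (3, 0), pool now (6, 3)
  task-8: need (5, 0) fits (6, 3); releases (2, 1), pool now (8, 4)
  task-4: need (7, 0) fits (8, 4); releases (1, 0), pool now (9, 4)
(3) Exactly 1 of the possible complete orderings is a safe sequence.


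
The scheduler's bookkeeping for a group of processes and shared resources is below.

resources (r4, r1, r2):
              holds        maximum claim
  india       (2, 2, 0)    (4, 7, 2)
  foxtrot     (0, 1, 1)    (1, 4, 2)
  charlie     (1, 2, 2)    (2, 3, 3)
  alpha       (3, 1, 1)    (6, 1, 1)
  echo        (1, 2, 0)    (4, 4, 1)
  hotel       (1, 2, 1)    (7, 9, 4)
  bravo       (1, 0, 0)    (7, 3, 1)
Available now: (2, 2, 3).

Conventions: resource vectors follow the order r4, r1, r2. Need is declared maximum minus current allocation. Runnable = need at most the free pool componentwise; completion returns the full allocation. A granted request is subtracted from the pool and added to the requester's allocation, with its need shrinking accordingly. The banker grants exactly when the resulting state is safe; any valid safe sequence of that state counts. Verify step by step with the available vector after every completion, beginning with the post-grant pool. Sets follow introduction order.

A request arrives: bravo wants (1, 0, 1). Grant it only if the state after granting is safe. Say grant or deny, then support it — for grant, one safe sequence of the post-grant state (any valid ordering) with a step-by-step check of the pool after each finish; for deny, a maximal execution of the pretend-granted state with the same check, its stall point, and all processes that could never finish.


GRANT: granting preserves safety; a valid post-grant sequence is charlie, foxtrot, india, echo, bravo, alpha, hotel.
Key observation: with (1, 2, 2) left after the transfer, charlie can run at once — the state stays safe.
Check on the post-grant state, step by step:
  pool = (1, 2, 2)
  run charlie (needs (1, 1, 1), free (1, 2, 2)); after release of (1, 2, 2) the pool is (2, 4, 4)
  run foxtrot (needs (1, 3, 1), free (2, 4, 4)); after release of (0, 1, 1) the pool is (2, 5, 5)
  run india (needs (2, 5, 2), free (2, 5, 5)); after release of (2, 2, 0) the pool is (4, 7, 5)
  run echo (needs (3, 2, 1), free (4, 7, 5)); after release of (1, 2, 0) the pool is (5, 9, 5)
  run bravo (needs (5, 3, 0), free (5, 9, 5)); after release of (2, 0, 1) the pool is (7, 9, 6)
  run alpha (needs (3, 0, 0), free (7, 9, 6)); after release of (3, 1, 1) the pool is (10, 10, 7)
  run hotel (needs (6, 7, 3), free (10, 10, 7)); after release of (1, 2, 1) the pool is (11, 12, 8)


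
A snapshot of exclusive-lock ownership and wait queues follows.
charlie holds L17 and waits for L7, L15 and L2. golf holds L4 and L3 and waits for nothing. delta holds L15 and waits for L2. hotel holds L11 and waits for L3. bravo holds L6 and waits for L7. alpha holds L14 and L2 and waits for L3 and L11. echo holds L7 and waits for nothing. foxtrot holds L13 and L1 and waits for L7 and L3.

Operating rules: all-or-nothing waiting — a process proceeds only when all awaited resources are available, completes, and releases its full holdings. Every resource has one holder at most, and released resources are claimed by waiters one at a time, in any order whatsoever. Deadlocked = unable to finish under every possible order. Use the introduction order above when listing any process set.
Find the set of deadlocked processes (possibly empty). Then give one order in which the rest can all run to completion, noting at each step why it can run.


Nothing here is deadlocked.
Key observation: there is no circular wait here — follow any chain and it reaches a process that is free to run now.
The rest can finish in the order golf, echo, hotel, alpha, foxtrot, bravo, delta, charlie.
Step-by-step check:
  golf waits on nothing -> runs at once and releases L4 and L3
  echo waits on nothing -> runs at once and releases L7
  hotel waits on L3 — all released -> runs and releases L11
  alpha waits on L3 and L11 — all released -> runs and releases L14 and L2
  foxtrot waits on L7 and L3 — all released -> runs and releases L13 and L1
  bravo waits on L7 — all released -> runs and releases L6
  delta waits on L2 — all released -> runs and releases L15
  charlie waits on L7, L15 and L2 — all released -> runs and releases L17


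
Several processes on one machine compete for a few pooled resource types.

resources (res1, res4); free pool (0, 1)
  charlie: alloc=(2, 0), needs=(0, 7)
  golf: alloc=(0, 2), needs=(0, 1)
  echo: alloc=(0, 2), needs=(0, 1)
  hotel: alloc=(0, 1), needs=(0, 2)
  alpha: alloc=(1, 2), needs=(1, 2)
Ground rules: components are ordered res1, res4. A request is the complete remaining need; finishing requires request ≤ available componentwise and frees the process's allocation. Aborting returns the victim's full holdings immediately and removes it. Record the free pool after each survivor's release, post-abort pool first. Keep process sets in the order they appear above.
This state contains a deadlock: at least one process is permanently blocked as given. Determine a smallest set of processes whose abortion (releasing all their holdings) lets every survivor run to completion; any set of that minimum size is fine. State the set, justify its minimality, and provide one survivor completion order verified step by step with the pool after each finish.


The answer: abort alpha.
Key observation: no ordering could ever have run charlie before the abort of alpha; with (1, 2) back in the pool it fits at step 4.
Why nothing smaller works: aborting no one leaves the state deadlocked as given.
The survivors complete as hotel, golf, echo, charlie. Step-by-step check (starting from the post-abort pool):
  pool = (1, 3)
  hotel: need (0, 2) fits (1, 3); releases (0, 1), pool now (1, 4)
  golf: need (0, 1) fits (1, 4); releases (0, 2), pool now (1, 6)
  echo: need (0, 1) fits (1, 6); releases (0, 2), pool now (1, 8)
  charlie: need (0, 7) fits (1, 8); releases (2, 0), pool now (3, 8)


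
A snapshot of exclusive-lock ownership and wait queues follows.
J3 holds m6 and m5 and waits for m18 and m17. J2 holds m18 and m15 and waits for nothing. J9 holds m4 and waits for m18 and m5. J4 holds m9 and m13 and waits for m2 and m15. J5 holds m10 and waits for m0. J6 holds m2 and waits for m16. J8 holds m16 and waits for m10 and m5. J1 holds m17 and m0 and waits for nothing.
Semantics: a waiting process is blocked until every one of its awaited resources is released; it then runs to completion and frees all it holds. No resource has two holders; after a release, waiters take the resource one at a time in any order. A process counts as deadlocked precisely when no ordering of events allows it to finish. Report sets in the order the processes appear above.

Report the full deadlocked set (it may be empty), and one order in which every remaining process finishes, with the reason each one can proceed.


Nothing here is deadlocked.
Key observation: the wait graph is acyclic; completion cascades from the unblocked processes through everyone else.
The rest can finish in the order J1, J2, J5, J3, J8, J6, J4, J9.
Step-by-step check:
  J1: no waits; runs immediately, freeing m17 and m0
  J2: no waits; runs immediately, freeing m18 and m15
  J5: everything it awaited (m0) is free; runs, freeing m10
  J3: everything it awaited (m18 and m17) is free; runs, freeing m6 and m5
  J8: everything it awaited (m10 and m5) is free; runs, freeing m16
  J6: everything it awaited (m16) is free; runs, freeing m2
  J4: everything it awaited (m2 and m15) is free; runs, freeing m9 and m13
  J9: everything it awaited (m18 and m5) is free; runs, freeing m4


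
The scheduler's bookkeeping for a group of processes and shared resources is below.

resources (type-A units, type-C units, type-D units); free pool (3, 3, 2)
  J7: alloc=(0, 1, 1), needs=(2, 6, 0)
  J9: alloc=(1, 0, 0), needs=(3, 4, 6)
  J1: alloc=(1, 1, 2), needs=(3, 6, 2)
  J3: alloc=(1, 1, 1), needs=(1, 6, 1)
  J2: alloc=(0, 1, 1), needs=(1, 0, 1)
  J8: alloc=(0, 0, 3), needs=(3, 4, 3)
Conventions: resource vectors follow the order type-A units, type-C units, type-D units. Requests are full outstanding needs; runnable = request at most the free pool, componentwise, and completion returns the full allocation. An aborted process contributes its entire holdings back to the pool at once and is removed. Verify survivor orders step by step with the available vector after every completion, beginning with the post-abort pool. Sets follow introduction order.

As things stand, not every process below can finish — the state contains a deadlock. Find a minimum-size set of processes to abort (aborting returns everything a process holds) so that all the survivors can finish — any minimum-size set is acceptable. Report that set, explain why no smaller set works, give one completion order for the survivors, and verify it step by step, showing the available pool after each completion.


The answer: abort J1 and J3.
Key observation: aborting J1 and J3 returns (2, 2, 3), and J7 — hopeless before — runs at step 3 with the returned capacity in the pool.
No one abort is enough; case by case: J7 alone leaves J1 blocked (short on type-C units); J9 alone leaves J7 blocked (short on type-C units); J1 alone leaves J7 blocked (short on type-C units); J3 alone leaves J7 blocked (short on type-C units); J2 alone leaves J7 blocked (short on type-C units); J8 alone leaves J7 blocked (short on type-C units).
The survivors complete as J2, J8, J7, J9. Check, step by step (starting from the post-abort pool):
  pool = (5, 5, 5)
  J2: need (1, 0, 1) fits (5, 5, 5); releases (0, 1, 1), pool now (5, 6, 6)
  J8: need (3, 4, 3) fits (5, 6, 6); releases (0, 0, 3), pool now (5, 6, 9)
  J7: need (2, 6, 0) fits (5, 6, 9); releases (0, 1, 1), pool now (5, 7, 10)
  J9: need (3, 4, 6) fits (5, 7, 10); releases (1, 0, 0), pool now (6, 7, 10)


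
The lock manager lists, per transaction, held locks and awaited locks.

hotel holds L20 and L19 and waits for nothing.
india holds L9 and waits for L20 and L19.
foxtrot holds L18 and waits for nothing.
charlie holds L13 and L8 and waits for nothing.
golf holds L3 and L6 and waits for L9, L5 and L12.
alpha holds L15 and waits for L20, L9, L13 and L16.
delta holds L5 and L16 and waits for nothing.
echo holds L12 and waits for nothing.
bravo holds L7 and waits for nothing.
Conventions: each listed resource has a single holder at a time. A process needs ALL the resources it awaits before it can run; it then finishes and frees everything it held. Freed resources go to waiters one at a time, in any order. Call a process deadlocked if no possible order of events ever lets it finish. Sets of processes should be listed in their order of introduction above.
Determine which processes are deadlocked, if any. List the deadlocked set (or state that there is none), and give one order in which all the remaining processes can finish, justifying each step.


Nothing here is deadlocked.
Key observation: the waits form no ring: some process can always run, and its releases unblock the others one by one.
The rest can finish in the order bravo, charlie, delta, hotel, echo, india, alpha, foxtrot, golf.
Check, step by step:
  bravo: no waits; runs immediately, freeing L7
  charlie: no waits; runs immediately, freeing L13 and L8
  delta: no waits; runs immediately, freeing L5 and L16
  hotel: no waits; runs immediately, freeing L20 and L19
  echo: no waits; runs immediately, freeing L12
  india: everything it awaited (L20 and L19) is free; runs, freeing L9
  alpha: everything it awaited (L20, L9, L13 and L16) is free; runs, freeing L15
  foxtrot: no waits; runs immediately, freeing L18
  golf: everything it awaited (L9, L5 and L12) is free; runs, freeing L3 and L6


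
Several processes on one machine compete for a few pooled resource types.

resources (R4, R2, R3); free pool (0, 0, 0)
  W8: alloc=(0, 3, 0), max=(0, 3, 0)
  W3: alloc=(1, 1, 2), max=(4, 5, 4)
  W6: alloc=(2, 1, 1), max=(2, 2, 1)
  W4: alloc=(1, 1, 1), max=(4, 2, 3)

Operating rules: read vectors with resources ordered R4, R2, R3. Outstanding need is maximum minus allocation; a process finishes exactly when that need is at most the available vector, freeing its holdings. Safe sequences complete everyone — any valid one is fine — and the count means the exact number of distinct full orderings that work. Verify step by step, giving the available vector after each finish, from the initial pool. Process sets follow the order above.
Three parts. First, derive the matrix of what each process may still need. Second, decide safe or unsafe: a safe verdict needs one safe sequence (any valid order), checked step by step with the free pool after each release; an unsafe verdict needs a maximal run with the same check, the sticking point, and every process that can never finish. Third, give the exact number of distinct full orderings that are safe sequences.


(1) Remaining need (order R4, R2, R3):
  W8: (0, 0, 0)
  W3: (3, 4, 2)
  W6: (0, 1, 0)
  W4: (3, 1, 2)
(2) UNSAFE — no complete ordering exists.
Key observation: no order helps: past W8, W6, the free pool tops out at (2, 4, 1), below what each blocked process needs in R4.
Going as far as possible: W8, W6; after that, nothing fits. Step-by-step check:
  pool = (0, 0, 0)
  W8 needs (0, 0, 0) <= (0, 0, 0) -> finishes; pool += (0, 3, 0) = (0, 3, 0)
  W6 needs (0, 1, 0) <= (0, 3, 0) -> finishes; pool += (2, 1, 1) = (2, 4, 1)
  blocked: W3 wants (3, 4, 2), pool (2, 4, 1) — not enough R4 and R3
  blocked: W4 wants (3, 1, 2), pool (2, 4, 1) — not enough R4 and R3
Permanently blocked: W3 and W4.
(3) Precisely 0 of the possible complete orderings are safe sequences.


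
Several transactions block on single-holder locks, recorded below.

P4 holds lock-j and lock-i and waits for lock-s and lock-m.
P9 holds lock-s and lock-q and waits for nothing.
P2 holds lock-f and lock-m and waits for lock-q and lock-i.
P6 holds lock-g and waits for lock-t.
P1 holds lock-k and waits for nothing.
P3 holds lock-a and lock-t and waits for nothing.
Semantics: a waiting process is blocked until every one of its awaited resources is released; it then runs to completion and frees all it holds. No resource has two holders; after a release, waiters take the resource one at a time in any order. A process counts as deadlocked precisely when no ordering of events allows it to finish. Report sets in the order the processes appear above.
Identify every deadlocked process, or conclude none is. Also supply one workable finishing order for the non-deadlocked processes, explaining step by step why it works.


Deadlocked: P4 and P2.
Key observation: the wait chain closes on itself along P4 -> P2 -> P4; no other process is dragged down with it.
The rest can finish in the order P1, P3, P9, P6.
Walking it through:
  run P1 (it waits on nothing); releases lock-k
  run P3 (it waits on nothing); releases lock-a and lock-t
  run P9 (it waits on nothing); releases lock-s and lock-q
  P6 waits on lock-t — all released -> runs and releases lock-g


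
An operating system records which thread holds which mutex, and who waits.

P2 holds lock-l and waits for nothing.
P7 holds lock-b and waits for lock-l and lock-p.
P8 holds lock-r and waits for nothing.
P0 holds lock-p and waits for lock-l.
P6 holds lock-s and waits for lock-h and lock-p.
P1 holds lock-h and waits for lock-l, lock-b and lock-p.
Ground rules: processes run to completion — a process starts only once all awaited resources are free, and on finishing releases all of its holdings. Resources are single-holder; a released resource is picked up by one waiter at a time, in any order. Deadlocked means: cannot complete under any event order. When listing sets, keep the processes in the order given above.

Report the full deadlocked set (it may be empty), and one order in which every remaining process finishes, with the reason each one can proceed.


Nothing here is deadlocked.
Key observation: the wait relation is loop-free; peeling off processes with no waits unwinds the whole state.
A valid finishing order for the others: P2, P0, P7, P8, P1, P6.
Walking it through:
  run P2 (it waits on nothing); releases lock-l
  P0: everything it awaited (lock-l) is free; runs, freeing lock-p
  P7: everything it awaited (lock-l and lock-p) is free; runs, freeing lock-b
  run P8 (it waits on nothing); releases lock-r
  P1: everything it awaited (lock-l, lock-b and lock-p) is free; runs, freeing lock-h
  P6: everything it awaited (lock-h and lock-p) is free; runs, freeing lock-s


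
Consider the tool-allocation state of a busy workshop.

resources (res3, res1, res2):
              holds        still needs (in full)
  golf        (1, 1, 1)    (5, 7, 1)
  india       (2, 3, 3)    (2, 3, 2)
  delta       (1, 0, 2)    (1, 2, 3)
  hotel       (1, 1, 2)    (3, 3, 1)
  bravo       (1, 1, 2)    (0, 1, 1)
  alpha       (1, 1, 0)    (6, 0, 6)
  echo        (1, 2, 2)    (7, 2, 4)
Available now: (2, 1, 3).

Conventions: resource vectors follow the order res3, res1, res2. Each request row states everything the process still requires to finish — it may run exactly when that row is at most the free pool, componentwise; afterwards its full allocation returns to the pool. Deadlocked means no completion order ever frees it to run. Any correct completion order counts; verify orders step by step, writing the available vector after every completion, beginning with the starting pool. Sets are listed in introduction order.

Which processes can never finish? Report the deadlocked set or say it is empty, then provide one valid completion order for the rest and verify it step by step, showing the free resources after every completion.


The deadlocked set is golf, india, hotel, alpha and echo.
Key observation: after bravo, delta the pool peaks at (4, 2, 7), and each blocked process is short somewhere: golf on res3, res1; india on res1; hotel on res1; alpha on res3; echo on res3.
The rest can finish in the order bravo, delta. Verifying each step:
  pool = (2, 1, 3)
  run bravo (needs (0, 1, 1), free (2, 1, 3)); after release of (1, 1, 2) the pool is (3, 2, 5)
  run delta (needs (1, 2, 3), free (3, 2, 5)); after release of (1, 0, 2) the pool is (4, 2, 7)
None of the blocked processes ever fits:
  golf still needs (5, 7, 1) but only (4, 2, 7) is free — short on res3 and res1
  india still needs (2, 3, 2) but only (4, 2, 7) is free — short on res1
  hotel still needs (3, 3, 1) but only (4, 2, 7) is free — short on res1
  alpha still needs (6, 0, 6) but only (4, 2, 7) is free — short on res3
  echo still needs (7, 2, 4) but only (4, 2, 7) is free — short on res3


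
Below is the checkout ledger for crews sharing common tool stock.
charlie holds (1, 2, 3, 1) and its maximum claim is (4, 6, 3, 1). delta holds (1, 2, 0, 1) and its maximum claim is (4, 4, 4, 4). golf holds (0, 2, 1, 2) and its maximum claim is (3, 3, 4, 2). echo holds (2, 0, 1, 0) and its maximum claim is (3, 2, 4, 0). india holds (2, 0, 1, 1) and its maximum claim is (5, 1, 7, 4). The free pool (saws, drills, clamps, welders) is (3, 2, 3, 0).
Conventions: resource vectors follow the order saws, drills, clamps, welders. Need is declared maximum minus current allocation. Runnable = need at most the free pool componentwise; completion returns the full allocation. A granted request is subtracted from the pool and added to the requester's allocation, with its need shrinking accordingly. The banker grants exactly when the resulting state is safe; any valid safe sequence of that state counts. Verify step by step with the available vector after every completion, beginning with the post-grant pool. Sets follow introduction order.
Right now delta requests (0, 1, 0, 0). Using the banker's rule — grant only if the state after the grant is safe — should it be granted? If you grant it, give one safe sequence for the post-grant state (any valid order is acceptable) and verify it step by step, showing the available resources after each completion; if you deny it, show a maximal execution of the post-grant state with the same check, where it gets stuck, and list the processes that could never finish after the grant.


DENY. Granting would leave the state unsafe.
Key observation: after golf, echo the pool peaks at (5, 3, 5, 2), and each blocked process is short somewhere: charlie on drills; delta on welders; india on clamps, welders.
Pretend the grant happened; the run golf, echo goes as far as possible. Walking it through:
  pool = (3, 1, 3, 0)
  golf: need (3, 1, 3, 0) fits (3, 1, 3, 0); releases (0, 2, 1, 2), pool now (3, 3, 4, 2)
  echo: need (1, 2, 3, 0) fits (3, 3, 4, 2); releases (2, 0, 1, 0), pool now (5, 3, 5, 2)
  charlie still needs (3, 4, 0, 0) but only (5, 3, 5, 2) is free — short on drills
  delta still needs (3, 1, 4, 3) but only (5, 3, 5, 2) is free — short on welders
  india still needs (3, 1, 6, 3) but only (5, 3, 5, 2) is free — short on clamps and welders
Processes that could never finish after the grant: charlie, delta and india.


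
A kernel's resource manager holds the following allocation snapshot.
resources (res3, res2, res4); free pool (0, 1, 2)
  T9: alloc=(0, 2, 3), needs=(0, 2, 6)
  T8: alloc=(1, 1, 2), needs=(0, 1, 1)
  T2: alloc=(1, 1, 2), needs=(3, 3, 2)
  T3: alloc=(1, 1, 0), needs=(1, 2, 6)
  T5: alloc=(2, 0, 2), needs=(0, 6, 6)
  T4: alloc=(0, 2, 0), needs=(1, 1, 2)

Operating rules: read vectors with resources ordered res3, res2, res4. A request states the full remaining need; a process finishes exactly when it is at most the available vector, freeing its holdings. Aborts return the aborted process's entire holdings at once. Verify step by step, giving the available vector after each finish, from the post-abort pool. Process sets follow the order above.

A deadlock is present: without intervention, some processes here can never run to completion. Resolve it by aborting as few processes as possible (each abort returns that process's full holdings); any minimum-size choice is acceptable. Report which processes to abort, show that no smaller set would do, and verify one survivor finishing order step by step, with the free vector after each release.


Abort T5.
Key observation: aborting T5 returns (2, 0, 2), and T9 — hopeless before — runs at step 2 with the returned capacity in the pool.
Why nothing smaller works: aborting no one leaves the state deadlocked as given.
One survivor order: T8, T9, T3, T4, T2. Check, step by step (post-abort pool first):
  pool = (2, 1, 4)
  run T8 (needs (0, 1, 1), free (2, 1, 4)); after release of (1, 1, 2) the pool is (3, 2, 6)
  run T9 (needs (0, 2, 6), free (3, 2, 6)); after release of (0, 2, 3) the pool is (3, 4, 9)
  run T3 (needs (1, 2, 6), free (3, 4, 9)); after release of (1, 1, 0) the pool is (4, 5, 9)
  run T4 (needs (1, 1, 2), free (4, 5, 9)); after release of (0, 2, 0) the pool is (4, 7, 9)
  run T2 (needs (3, 3, 2), free (4, 7, 9)); after release of (1, 1, 2) the pool is (5, 8, 11)


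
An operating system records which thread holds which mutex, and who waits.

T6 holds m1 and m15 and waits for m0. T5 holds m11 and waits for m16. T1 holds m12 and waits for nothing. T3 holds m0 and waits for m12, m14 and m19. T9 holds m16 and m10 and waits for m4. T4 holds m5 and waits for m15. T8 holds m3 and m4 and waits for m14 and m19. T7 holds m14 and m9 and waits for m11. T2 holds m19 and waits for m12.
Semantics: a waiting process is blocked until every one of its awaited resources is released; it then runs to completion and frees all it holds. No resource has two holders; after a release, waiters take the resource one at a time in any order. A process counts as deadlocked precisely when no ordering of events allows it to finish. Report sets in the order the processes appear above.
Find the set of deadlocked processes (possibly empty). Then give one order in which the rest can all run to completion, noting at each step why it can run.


The deadlocked set is T6, T5, T3, T9, T4, T8 and T7.
Key observation: T7 -> T5 -> T9 -> T8 -> T7 is a circular wait — nothing in it can go first; T6, T3 and T4 wait into the deadlock from upstream.
A valid finishing order for the others: T1, T2.
Check, step by step:
  T1 waits on nothing -> runs at once and releases m12
  run T2 (all its waits — m12 — are resolved); releases m19


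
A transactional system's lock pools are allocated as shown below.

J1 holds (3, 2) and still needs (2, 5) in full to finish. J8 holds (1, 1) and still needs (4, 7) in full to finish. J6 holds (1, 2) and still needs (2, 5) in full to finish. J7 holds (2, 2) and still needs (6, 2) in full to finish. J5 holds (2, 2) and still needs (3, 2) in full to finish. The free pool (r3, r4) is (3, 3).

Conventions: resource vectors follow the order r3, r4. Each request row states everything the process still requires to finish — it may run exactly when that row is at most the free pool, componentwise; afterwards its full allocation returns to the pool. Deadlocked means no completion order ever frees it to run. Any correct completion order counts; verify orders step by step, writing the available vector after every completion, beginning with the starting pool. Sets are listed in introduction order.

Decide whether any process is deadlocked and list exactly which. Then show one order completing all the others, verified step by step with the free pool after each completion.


The deadlocked set is empty.
Key observation: the pool covers J5 at once, and every later process fits after earlier releases.
One completion order for the rest: J5, J1, J6, J8, J7. Verifying each step:
  pool = (3, 3)
  run J5 (needs (3, 2), free (3, 3)); after release of (2, 2) the pool is (5, 5)
  run J1 (needs (2, 5), free (5, 5)); after release of (3, 2) the pool is (8, 7)
  run J6 (needs (2, 5), free (8, 7)); after release of (1, 2) the pool is (9, 9)
  run J8 (needs (4, 7), free (9, 9)); after release of (1, 1) the pool is (10, 10)
  run J7 (needs (6, 2), free (10, 10)); after release of (2, 2) the pool is (12, 12)


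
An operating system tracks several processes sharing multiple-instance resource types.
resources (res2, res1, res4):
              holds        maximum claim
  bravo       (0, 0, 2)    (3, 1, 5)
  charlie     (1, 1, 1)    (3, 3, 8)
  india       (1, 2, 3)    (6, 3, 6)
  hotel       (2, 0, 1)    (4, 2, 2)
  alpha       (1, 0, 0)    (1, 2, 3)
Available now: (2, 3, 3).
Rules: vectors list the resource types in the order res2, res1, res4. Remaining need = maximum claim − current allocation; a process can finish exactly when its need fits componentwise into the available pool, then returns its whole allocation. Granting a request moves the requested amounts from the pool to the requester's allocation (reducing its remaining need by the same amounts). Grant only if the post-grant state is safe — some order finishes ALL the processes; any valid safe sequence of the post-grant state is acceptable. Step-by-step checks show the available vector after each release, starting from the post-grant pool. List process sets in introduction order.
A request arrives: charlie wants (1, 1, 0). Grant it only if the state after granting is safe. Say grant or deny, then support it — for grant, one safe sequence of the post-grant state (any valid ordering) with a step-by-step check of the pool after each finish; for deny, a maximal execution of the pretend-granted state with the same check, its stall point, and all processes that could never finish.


DENY: after the grant no complete ordering would exist.
Key observation: after alpha, hotel, bravo the pool peaks at (4, 2, 6), and each blocked process is short somewhere: charlie on res4; india on res2.
After a pretend grant, a maximal execution: alpha, hotel, bravo — then nothing else fits. Verifying each step:
  pool = (1, 2, 3)
  alpha needs (0, 2, 3) <= (1, 2, 3) -> finishes; pool += (1, 0, 0) = (2, 2, 3)
  hotel needs (2, 2, 1) <= (2, 2, 3) -> finishes; pool += (2, 0, 1) = (4, 2, 4)
  bravo needs (3, 1, 3) <= (4, 2, 4) -> finishes; pool += (0, 0, 2) = (4, 2, 6)
  charlie still needs (1, 1, 7) but only (4, 2, 6) is free — short on res4
  india still needs (5, 1, 3) but only (4, 2, 6) is free — short on res2
Processes that could never finish after the grant: charlie and india.


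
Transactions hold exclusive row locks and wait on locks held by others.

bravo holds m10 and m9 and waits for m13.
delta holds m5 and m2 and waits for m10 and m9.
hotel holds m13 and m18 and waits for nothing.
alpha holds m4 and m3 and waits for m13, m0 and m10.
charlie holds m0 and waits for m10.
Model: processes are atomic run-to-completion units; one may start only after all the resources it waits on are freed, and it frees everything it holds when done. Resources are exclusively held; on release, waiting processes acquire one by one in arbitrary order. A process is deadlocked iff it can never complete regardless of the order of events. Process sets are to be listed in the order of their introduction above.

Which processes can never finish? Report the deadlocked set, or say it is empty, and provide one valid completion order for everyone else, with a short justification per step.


Nothing here is deadlocked.
Key observation: although several processes wait, no cycle exists — each chain bottoms out at a free runner.
The rest can finish in the order hotel, bravo, delta, charlie, alpha.
Walking it through:
  run hotel (it waits on nothing); releases m13 and m18
  run bravo (all its waits — m13 — are resolved); releases m10 and m9
  run delta (all its waits — m10 and m9 — are resolved); releases m5 and m2
  run charlie (all its waits — m10 — are resolved); releases m0
  run alpha (all its waits — m13, m0 and m10 — are resolved); releases m4 and m3


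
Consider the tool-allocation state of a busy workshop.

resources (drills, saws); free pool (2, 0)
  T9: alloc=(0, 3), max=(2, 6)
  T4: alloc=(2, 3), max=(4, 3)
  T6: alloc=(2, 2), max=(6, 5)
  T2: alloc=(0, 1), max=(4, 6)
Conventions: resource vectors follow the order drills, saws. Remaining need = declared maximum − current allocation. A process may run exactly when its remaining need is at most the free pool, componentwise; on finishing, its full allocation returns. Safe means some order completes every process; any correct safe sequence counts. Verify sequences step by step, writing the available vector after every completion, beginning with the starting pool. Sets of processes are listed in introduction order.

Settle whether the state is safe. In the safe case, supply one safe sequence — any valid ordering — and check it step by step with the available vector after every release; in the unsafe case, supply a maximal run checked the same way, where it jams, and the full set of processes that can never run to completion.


The state is SAFE; one workable sequence: T4, T9, T2, T6.
Key observation: the first exact fit in this order is T4 — it needs (2, 0) with (2, 0) free, meeting a requested resource to the last unit.
Step-by-step check:
  pool = (2, 0)
  T4 needs (2, 0) <= (2, 0) -> finishes; pool += (2, 3) = (4, 3)
  T9 needs (2, 3) <= (4, 3) -> finishes; pool += (0, 3) = (4, 6)
  T2 needs (4, 5) <= (4, 6) -> finishes; pool += (0, 1) = (4, 7)
  T6 needs (4, 3) <= (4, 7) -> finishes; pool += (2, 2) = (6, 9)
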